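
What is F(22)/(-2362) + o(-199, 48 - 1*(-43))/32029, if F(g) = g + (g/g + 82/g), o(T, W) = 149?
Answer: -2772604/416088739 ≈ -0.0066635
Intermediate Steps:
F(g) = 1 + g + 82/g (F(g) = g + (1 + 82/g) = 1 + g + 82/g)
F(22)/(-2362) + o(-199, 48 - 1*(-43))/32029 = (1 + 22 + 82/22)/(-2362) + 149/32029 = (1 + 22 + 82*(1/22))*(-1/2362) + 149*(1/32029) = (1 + 22 + 41/11)*(-1/2362) + 149/32029 = (294/11)*(-1/2362) + 149/32029 = -147/12991 + 149/32029 = -2772604/416088739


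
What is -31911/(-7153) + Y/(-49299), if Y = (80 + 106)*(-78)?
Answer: 558985371/117545249 ≈ 4.7555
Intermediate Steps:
Y = -14508 (Y = 186*(-78) = -14508)
-31911/(-7153) + Y/(-49299) = -31911/(-7153) - 14508/(-49299) = -31911*(-1/7153) - 14508*(-1/49299) = 31911/7153 + 4836/16433 = 558985371/117545249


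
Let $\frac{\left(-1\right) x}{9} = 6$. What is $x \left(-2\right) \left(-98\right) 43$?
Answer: $-455112$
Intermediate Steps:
$x = -54$ ($x = \left(-9\right) 6 = -54$)
$x \left(-2\right) \left(-98\right) 43 = \left(-54\right) \left(-2\right) \left(-98\right) 43 = 108 \left(-98\right) 43 = \left(-10584\right) 43 = -455112$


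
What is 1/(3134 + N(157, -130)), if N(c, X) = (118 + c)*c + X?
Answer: 1/46179 ≈ 2.1655e-5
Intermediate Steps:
N(c, X) = X + c*(118 + c) (N(c, X) = c*(118 + c) + X = X + c*(118 + c))
1/(3134 + N(157, -130)) = 1/(3134 + (-130 + 157**2 + 118*157)) = 1/(3134 + (-130 + 24649 + 18526)) = 1/(3134 + 43045) = 1/46179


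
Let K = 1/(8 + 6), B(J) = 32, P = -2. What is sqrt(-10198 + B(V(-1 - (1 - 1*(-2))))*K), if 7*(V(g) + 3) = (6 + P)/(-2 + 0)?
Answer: 3*I*sqrt(55510)/7 ≈ 100.97*I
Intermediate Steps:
V(g) = -23/7 (V(g) = -3 + ((6 - 2)/(-2 + 0))/7 = -3 + (4/(-2))/7 = -3 + (4*(-1/2))/7 = -3 + (1/7)*(-2) = -3 - 2/7 = -23/7)
K = 1/14 ≈ 0.071429
sqrt(-10198 + B(V(-1 - (1 - 1*(-2))))*K) = sqrt(-10198 + 32*(1/14)) = sqrt(-10198 + 16/7) = sqrt(-71370/7) = 3*I*sqrt(55510)/7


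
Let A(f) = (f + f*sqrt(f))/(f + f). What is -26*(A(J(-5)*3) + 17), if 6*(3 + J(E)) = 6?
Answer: -455 - 13*I*sqrt(6) ≈ -455.0 - 31.843*I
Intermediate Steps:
J(E) = -2 (J(E) = -3 + (1/6)*6 = -3 + 1 = -2)
A(f) = (f + f**(3/2))/(2*f) (A(f) = (f + f**(3/2))/((2*f)) = (f + f**(3/2))*(1/(2*f)) = (f + f**(3/2))/(2*f))
-26*(A(J(-5)*3) + 17) = -26*((1/2 + sqrt(-2*3)/2) + 17) = -26*((1/2 + sqrt(-6)/2) + 17) = -26*((1/2 + (I*sqrt(6))/2) + 17) = -26*((1/2 + I*sqrt(6)/2) + 17) = -26*(35/2 + I*sqrt(6)/2) = -455 - 13*I*sqrt(6)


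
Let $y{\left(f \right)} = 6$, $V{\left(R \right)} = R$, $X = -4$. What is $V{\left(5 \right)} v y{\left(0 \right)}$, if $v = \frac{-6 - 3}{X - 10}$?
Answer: $\frac{135}{7} \approx 19.286$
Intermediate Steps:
$v = \frac{9}{14}$ ($v = \frac{-6 - 3}{-4 - 10} = - \frac{9}{-14} = \left(-9\right) \left(- \frac{1}{14}\right) = \frac{9}{14} \approx 0.64286$)
$V{\left(5 \right)} v y{\left(0 \right)} = 5 \cdot \frac{9}{14} \cdot 6 = \frac{45}{14} \cdot 6 = \frac{135}{7}$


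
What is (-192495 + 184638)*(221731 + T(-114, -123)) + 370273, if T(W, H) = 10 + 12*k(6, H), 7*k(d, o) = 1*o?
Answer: -12181344416/7 ≈ -1.7402e+9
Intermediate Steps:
k(d, o) = o/7 (k(d, o) = (1*o)/7 = o/7)
T(W, H) = 10 + 12*H/7 (T(W, H) = 10 + 12*(H/7) = 10 + 12*H/7)
(-192495 + 184638)*(221731 + T(-114, -123)) + 370273 = (-192495 + 184638)*(221731 + (10 + (12/7)*(-123))) + 370273 = -7857*(221731 + (10 - 1476/7)) + 370273 = -7857*(221731 - 1406/7) + 370273 = -7857*1550711/7 + 370273 = -12183936327/7 + 370273 = -12181344416/7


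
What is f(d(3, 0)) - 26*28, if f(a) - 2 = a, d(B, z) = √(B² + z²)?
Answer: -723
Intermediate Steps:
f(a) = 2 + a
f(d(3, 0)) - 26*28 = (2 + √(3² + 0²)) - 26*28 = (2 + √(9 + 0)) - 728 = (2 + √9) - 728 = (2 + 3) - 728 = 5 - 728 = -723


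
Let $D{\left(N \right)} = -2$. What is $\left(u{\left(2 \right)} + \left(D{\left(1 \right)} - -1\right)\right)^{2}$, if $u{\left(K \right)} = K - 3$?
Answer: $4$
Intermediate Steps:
$u{\left(K \right)} = -3 + K$ ($u{\left(K \right)} = K - 3 = -3 + K$)
$\left(u{\left(2 \right)} + \left(D{\left(1 \right)} - -1\right)\right)^{2} = \left(\left(-3 + 2\right) - 1\right)^{2} = \left(-1 + \left(-2 + 1\right)\right)^{2} = \left(-1 - 1\right)^{2} = \left(-2\right)^{2} = 4$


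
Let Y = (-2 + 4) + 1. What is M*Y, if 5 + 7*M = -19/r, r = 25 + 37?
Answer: -141/62 ≈ -2.2742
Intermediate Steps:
r = 62
M = -47/62 (M = -5/7 + (-19/62)/7 = -5/7 + (-19*1/62)/7 = -5/7 + (⅐)*(-19/62) = -5/7 - 19/434 = -47/62 ≈ -0.75806)
Y = 3 (Y = 2 + 1 = 3)
M*Y = -47/62*3 = -141/62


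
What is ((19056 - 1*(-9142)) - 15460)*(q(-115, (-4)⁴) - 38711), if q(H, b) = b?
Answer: -489839790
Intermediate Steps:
((19056 - 1*(-9142)) - 15460)*(q(-115, (-4)⁴) - 38711) = ((19056 - 1*(-9142)) - 15460)*((-4)⁴ - 38711) = ((19056 + 9142) - 15460)*(256 - 38711) = (28198 - 15460)*(-38455) = 12738*(-38455) = -489839790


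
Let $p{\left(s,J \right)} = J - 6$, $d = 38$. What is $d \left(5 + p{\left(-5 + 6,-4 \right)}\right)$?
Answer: $-190$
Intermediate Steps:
$p{\left(s,J \right)} = -6 + J$ ($p{\left(s,J \right)} = J - 6 = -6 + J$)
$d \left(5 + p{\left(-5 + 6,-4 \right)}\right) = 38 \left(5 - 10\right) = 38 \left(-5\right) = -190$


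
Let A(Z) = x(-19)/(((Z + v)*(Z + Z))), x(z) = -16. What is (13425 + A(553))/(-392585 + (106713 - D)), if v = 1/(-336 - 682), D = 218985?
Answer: -4179377137681/157168551784713 ≈ -0.026592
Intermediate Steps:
v = -1/1018 (v = 1/(-1018) = -1/1018 ≈ -0.00098232)
A(Z) = -8/(Z*(-1/1018 + Z)) (A(Z) = -16*1/((Z - 1/1018)*(Z + Z)) = -16*1/(2*Z*(-1/1018 + Z)) = -8/(Z*(-1/1018 + Z)))
(13425 + A(553))/(-392585 + (106713 - D)) = (13425 - 8144/(553*(-1 + 1018*553)))/(-392585 + (106713 - 1*218985)) = (13425 - 8144*1/553/(-1 + 562954))/(-392585 + (106713 - 218985)) = (13425 - 8144*1/553/562953)/(-392585 - 112272) = (13425 - 8144*1/553*1/562953)/(-504857) = (13425 - 8144/311313009)*(-1/504857) = (4179377137681/311313009)*(-1/504857) = -4179377137681/157168551784713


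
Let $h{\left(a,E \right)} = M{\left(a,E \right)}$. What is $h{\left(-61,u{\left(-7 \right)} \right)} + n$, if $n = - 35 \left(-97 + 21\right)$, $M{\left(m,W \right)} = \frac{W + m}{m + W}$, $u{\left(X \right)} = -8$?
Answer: $2661$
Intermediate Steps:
$M{\left(m,W \right)} = 1$ ($M{\left(m,W \right)} = \frac{W + m}{W + m} = 1$)
$h{\left(a,E \right)} = 1$
$n = 2660$ ($n = \left(-35\right) \left(-76\right) = 2660$)
$h{\left(-61,u{\left(-7 \right)} \right)} + n = 1 + 2660 = 2661$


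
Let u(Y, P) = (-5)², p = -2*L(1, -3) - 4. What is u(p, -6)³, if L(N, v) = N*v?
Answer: 15625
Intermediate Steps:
p = 2 (p = -2*(-3) - 4 = 6 - 4 = 2)
u(Y, P) = 25
u(p, -6)³ = 25³ = 15625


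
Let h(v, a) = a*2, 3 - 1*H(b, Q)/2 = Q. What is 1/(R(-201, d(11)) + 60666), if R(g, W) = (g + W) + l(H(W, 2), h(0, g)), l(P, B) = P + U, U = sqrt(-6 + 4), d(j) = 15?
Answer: 30241/1829036163 - I*sqrt(2)/3658072326 ≈ 1.6534e-5 - 3.866e-10*I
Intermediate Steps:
H(b, Q) = 6 - 2*Q
h(v, a) = 2*a
U = I*sqrt(2) (U = sqrt(-2) = I*sqrt(2) ≈ 1.4142*I)
l(P, B) = P + I*sqrt(2)
R(g, W) = 2 + W + g + I*sqrt(2) (R(g, W) = (g + W) + ((6 - 2*2) + I*sqrt(2)) = (W + g) + ((6 - 4) + I*sqrt(2)) = (W + g) + (2 + I*sqrt(2)) = 2 + W + g + I*sqrt(2))
1/(R(-201, d(11)) + 60666) = 1/((2 + 15 - 201 + I*sqrt(2)) + 60666) = 1/((-184 + I*sqrt(2)) + 60666) = 1/(60482 + I*sqrt(2))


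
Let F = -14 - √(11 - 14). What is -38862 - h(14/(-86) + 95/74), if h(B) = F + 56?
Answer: -38904 + I*√3 ≈ -38904.0 + 1.732*I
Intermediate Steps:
F = -14 - I*√3 (F = -14 - √(-3) = -14 - I*√3 ≈ -14.0 - 1.732*I)
h(B) = 42 - I*√3 (h(B) = (-14 - I*√3) + 56 = 42 - I*√3)
-38862 - h(14/(-86) + 95/74) = -38862 - (42 - I*√3) = -38862 + (-42 + I*√3) = -38904 + I*√3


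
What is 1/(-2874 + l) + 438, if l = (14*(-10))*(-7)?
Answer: 829571/1894 ≈ 438.00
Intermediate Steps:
l = 980 (l = -140*(-7) = 980)
1/(-2874 + l) + 438 = 1/(-2874 + 980) + 438 = 1/(-1894) + 438 = -1/1894 + 438 = 829571/1894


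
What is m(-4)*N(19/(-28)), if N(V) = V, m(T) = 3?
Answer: -57/28 ≈ -2.0357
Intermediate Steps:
m(-4)*N(19/(-28)) = 3*(19/(-28)) = 3*(19*(-1/28)) = 3*(-19/28) = -57/28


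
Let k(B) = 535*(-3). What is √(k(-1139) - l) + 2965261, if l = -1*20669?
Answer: 2965261 + 2*√4766 ≈ 2.9654e+6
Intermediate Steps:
k(B) = -1605
l = -20669
√(k(-1139) - l) + 2965261 = √(-1605 - 1*(-20669)) + 2965261 = √(-1605 + 20669) + 2965261 = √19064 + 2965261 = 2*√4766 + 2965261 = 2965261 + 2*√4766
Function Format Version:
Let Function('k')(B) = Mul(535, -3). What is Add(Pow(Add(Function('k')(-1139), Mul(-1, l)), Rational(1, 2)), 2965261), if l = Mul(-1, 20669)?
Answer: Add(2965261, Mul(2, Pow(4766, Rational(1, 2)))) ≈ 2.9654e+6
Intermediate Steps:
Function('k')(B) = -1605
l = -20669
Add(Pow(Add(Function('k')(-1139), Mul(-1, l)), Rational(1, 2)), 2965261) = Add(Pow(Add(-1605, Mul(-1, -20669)), Rational(1, 2)), 2965261) = Add(Pow(Add(-1605, 20669), Rational(1, 2)), 2965261) = Add(Pow(19064, Rational(1, 2)), 2965261) = Add(Mul(2, Pow(4766, Rational(1, 2))), 2965261) = Add(2965261, Mul(2, Pow(4766, Rational(1, 2))))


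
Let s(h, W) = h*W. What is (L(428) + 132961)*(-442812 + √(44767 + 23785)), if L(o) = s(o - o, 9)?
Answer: -58876726332 + 265922*√17138 ≈ -5.8842e+10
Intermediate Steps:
s(h, W) = W*h
L(o) = 0 (L(o) = 9*(o - o) = 9*0 = 0)
(L(428) + 132961)*(-442812 + √(44767 + 23785)) = (0 + 132961)*(-442812 + √(44767 + 23785)) = 132961*(-442812 + √68552) = 132961*(-442812 + 2*√17138) = -58876726332 + 265922*√17138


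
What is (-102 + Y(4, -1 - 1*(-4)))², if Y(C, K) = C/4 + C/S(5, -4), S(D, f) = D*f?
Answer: 256036/25 ≈ 10241.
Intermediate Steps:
Y(C, K) = C/5 (Y(C, K) = C/4 + C/((5*(-4))) = C*(¼) + C/(-20) = C/4 + C*(-1/20) = C/4 - C/20 = C/5)
(-102 + Y(4, -1 - 1*(-4)))² = (-102 + (⅕)*4)² = (-102 + ⅘)² = (-506/5)² = 256036/25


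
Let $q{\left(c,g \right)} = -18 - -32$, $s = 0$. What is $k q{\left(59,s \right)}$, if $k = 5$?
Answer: $70$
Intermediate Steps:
$q{\left(c,g \right)} = 14$ ($q{\left(c,g \right)} = -18 + 32 = 14$)
$k q{\left(59,s \right)} = 5 \cdot 14 = 70$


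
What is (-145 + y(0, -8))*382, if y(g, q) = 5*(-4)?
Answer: -63030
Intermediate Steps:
y(g, q) = -20
(-145 + y(0, -8))*382 = (-145 - 20)*382 = -165*382 = -63030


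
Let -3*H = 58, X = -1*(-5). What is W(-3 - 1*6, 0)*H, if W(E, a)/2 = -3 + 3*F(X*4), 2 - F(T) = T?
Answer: 2204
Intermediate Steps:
X = 5
H = -58/3 (H = -⅓*58 = -58/3 ≈ -19.333)
F(T) = 2 - T
W(E, a) = -114 (W(E, a) = 2*(-3 + 3*(2 - 5*4)) = 2*(-3 + 3*(2 - 1*20)) = 2*(-3 + 3*(2 - 20)) = 2*(-3 + 3*(-18)) = 2*(-3 - 54) = 2*(-57) = -114)
W(-3 - 1*6, 0)*H = -114*(-58/3) = 2204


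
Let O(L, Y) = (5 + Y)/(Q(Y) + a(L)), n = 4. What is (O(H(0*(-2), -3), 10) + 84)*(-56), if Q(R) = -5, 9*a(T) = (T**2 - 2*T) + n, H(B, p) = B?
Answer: -185304/41 ≈ -4519.6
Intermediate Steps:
a(T) = 4/9 - 2*T/9 + T**2/9 (a(T) = ((T**2 - 2*T) + 4)/9 = (4 + T**2 - 2*T)/9 = 4/9 - 2*T/9 + T**2/9)
O(L, Y) = (5 + Y)/(-41/9 - 2*L/9 + L**2/9) (O(L, Y) = (5 + Y)/(-5 + (4/9 - 2*L/9 + L**2/9)) = (5 + Y)/(-41/9 - 2*L/9 + L**2/9))
(O(H(0*(-2), -3), 10) + 84)*(-56) = (9*(5 + 10)/(-41 + (0*(-2))**2 - 0*(-2)) + 84)*(-56) = (9*15/(-41 + 0**2 - 2*0) + 84)*(-56) = (9*15/(-41 + 0 + 0) + 84)*(-56) = (9*15/(-41) + 84)*(-56) = (9*(-1/41)*15 + 84)*(-56) = (-135/41 + 84)*(-56) = (3309/41)*(-56) = -185304/41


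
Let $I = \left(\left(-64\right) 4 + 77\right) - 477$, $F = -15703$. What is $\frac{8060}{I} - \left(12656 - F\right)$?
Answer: $- \frac{4652891}{164} \approx -28371.0$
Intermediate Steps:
$I = -656$ ($I = \left(-256 + 77\right) - 477 = -179 - 477 = -656$)
$\frac{8060}{I} - \left(12656 - F\right) = \frac{8060}{-656} - \left(12656 - -15703\right) = 8060 \left(- \frac{1}{656}\right) - \left(12656 + 15703\right) = - \frac{2015}{164} - 28359 = - \frac{4652891}{164}$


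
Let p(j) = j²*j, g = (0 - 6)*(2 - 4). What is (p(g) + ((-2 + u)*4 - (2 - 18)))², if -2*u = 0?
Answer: 3013696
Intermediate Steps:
u = 0 (u = -½*0 = 0)
g = 12 (g = -6*(-2) = 12)
p(j) = j³
(p(g) + ((-2 + u)*4 - (2 - 18)))² = (12³ + ((-2 + 0)*4 - (2 - 18)))² = (1728 + (-2*4 - 1*(-16)))² = (1728 + (-8 + 16))² = (1728 + 8)² = 1736² = 3013696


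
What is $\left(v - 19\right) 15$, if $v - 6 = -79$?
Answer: $-1380$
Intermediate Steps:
$v = -73$ ($v = 6 - 79 = -73$)
$\left(v - 19\right) 15 = \left(-73 - 19\right) 15 = \left(-92\right) 15 = -1380$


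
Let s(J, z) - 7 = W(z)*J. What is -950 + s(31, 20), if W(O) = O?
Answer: -323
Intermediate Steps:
s(J, z) = 7 + J*z (s(J, z) = 7 + z*J = 7 + J*z)
-950 + s(31, 20) = -950 + (7 + 31*20) = -950 + (7 + 620) = -950 + 627 = -323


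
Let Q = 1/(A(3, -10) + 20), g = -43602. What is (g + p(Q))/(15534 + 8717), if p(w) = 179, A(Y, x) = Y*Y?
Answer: -43423/24251 ≈ -1.7906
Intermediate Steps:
A(Y, x) = Y²
Q = 1/29 (Q = 1/(3² + 20) = 1/(9 + 20) = 1/29 ≈ 0.034483)
(g + p(Q))/(15534 + 8717) = (-43602 + 179)/(15534 + 8717) = -43423/24251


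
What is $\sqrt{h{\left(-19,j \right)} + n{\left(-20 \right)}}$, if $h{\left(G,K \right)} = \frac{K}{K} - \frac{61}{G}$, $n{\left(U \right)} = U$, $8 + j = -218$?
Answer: $\frac{10 i \sqrt{57}}{19} \approx 3.9736 i$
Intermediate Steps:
$j = -226$ ($j = -8 - 218 = -226$)
$h{\left(G,K \right)} = 1 - \frac{61}{G}$
$\sqrt{h{\left(-19,j \right)} + n{\left(-20 \right)}} = \sqrt{\frac{-61 - 19}{-19} - 20} = \sqrt{\left(- \frac{1}{19}\right) \left(-80\right) - 20} = \sqrt{\frac{80}{19} - 20} = \sqrt{- \frac{300}{19}} = \frac{10 i \sqrt{57}}{19}$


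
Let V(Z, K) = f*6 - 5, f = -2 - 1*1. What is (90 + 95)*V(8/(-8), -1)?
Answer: -4255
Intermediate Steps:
f = -3 (f = -2 - 1 = -3)
V(Z, K) = -23 (V(Z, K) = -3*6 - 5 = -18 - 5 = -23)
(90 + 95)*V(8/(-8), -1) = (90 + 95)*(-23) = 185*(-23) = -4255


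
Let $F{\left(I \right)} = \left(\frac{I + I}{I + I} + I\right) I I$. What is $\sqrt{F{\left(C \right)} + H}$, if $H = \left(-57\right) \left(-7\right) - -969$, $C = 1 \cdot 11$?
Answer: $2 \sqrt{705} \approx 53.104$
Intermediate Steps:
$C = 11$
$F{\left(I \right)} = I^{2} \left(1 + I\right)$ ($F{\left(I \right)} = \left(\frac{2 I}{2 I} + I\right) I^{2} = \left(2 I \frac{1}{2 I} + I\right) I^{2} = \left(1 + I\right) I^{2} = I^{2} \left(1 + I\right)$)
$H = 1368$ ($H = 399 + 969 = 1368$)
$\sqrt{F{\left(C \right)} + H} = \sqrt{11^{2} \left(1 + 11\right) + 1368} = \sqrt{121 \cdot 12 + 1368} = \sqrt{1452 + 1368} = \sqrt{2820} = 2 \sqrt{705}$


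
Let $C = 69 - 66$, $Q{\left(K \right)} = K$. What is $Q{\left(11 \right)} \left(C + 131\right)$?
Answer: $1474$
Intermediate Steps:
$C = 3$
$Q{\left(11 \right)} \left(C + 131\right) = 11 \left(3 + 131\right) = 11 \cdot 134 = 1474$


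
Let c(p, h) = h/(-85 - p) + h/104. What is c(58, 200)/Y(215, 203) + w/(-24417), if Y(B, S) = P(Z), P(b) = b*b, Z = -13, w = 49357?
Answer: -1190979344/590085639 ≈ -2.0183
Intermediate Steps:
c(p, h) = h/104 + h/(-85 - p) (c(p, h) = h/(-85 - p) + h*(1/104) = h/(-85 - p) + h/104 = h/104 + h/(-85 - p))
P(b) = b²
Y(B, S) = 169 (Y(B, S) = (-13)² = 169)
c(58, 200)/Y(215, 203) + w/(-24417) = ((1/104)*200*(-19 + 58)/(85 + 58))/169 + 49357/(-24417) = ((1/104)*200*39/143)*(1/169) + 49357*(-1/24417) = ((1/104)*200*(1/143)*39)*(1/169) - 49357/24417 = (75/143)*(1/169) - 49357/24417 = 75/24167 - 49357/24417 = -1190979344/590085639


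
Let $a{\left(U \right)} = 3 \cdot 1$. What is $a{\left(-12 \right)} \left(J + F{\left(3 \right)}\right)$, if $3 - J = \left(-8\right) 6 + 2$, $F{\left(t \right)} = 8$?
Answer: $171$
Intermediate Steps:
$J = 49$ ($J = 3 - \left(\left(-8\right) 6 + 2\right) = 3 - \left(-48 + 2\right) = 3 - -46 = 3 + 46 = 49$)
$a{\left(U \right)} = 3$
$a{\left(-12 \right)} \left(J + F{\left(3 \right)}\right) = 3 \left(49 + 8\right) = 3 \cdot 57 = 171$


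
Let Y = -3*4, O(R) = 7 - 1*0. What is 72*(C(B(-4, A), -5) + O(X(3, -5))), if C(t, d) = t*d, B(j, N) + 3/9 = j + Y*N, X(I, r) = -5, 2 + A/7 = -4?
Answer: -179376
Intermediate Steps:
A = -42 (A = -14 + 7*(-4) = -14 - 28 = -42)
O(R) = 7 (O(R) = 7 + 0 = 7)
Y = -12
B(j, N) = -1/3 + j - 12*N (B(j, N) = -1/3 + (j - 12*N) = -1/3 + j - 12*N)
C(t, d) = d*t
72*(C(B(-4, A), -5) + O(X(3, -5))) = 72*(-5*(-1/3 - 4 - 12*(-42)) + 7) = 72*(-5*(-1/3 - 4 + 504) + 7) = 72*(-5*1499/3 + 7) = 72*(-7495/3 + 7) = 72*(-7474/3) = -179376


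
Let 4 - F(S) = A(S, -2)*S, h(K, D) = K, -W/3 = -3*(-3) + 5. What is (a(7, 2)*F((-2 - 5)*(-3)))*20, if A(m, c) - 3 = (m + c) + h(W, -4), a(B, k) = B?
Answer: 59360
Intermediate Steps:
W = -42 (W = -3*(-3*(-3) + 5) = -3*(9 + 5) = -3*14 = -42)
A(m, c) = -39 + c + m (A(m, c) = 3 + ((m + c) - 42) = 3 + ((c + m) - 42) = 3 + (-42 + c + m) = -39 + c + m)
F(S) = 4 - S*(-41 + S) (F(S) = 4 - (-39 - 2 + S)*S = 4 - (-41 + S)*S = 4 - S*(-41 + S))
(a(7, 2)*F((-2 - 5)*(-3)))*20 = (7*(4 - (-2 - 5)*(-3)*(-41 + (-2 - 5)*(-3))))*20 = (7*(4 - (-7*(-3))*(-41 - 7*(-3))))*20 = (7*(4 - 1*21*(-41 + 21)))*20 = (7*(4 - 1*21*(-20)))*20 = (7*(4 + 420))*20 = (7*424)*20 = 2968*20 = 59360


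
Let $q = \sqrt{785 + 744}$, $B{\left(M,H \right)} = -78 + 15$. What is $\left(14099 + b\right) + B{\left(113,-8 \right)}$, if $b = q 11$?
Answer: $14036 + 11 \sqrt{1529} \approx 14466.0$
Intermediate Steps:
$B{\left(M,H \right)} = -63$
$q = \sqrt{1529} \approx 39.102$
$b = 11 \sqrt{1529}$ ($b = \sqrt{1529} \cdot 11 = 11 \sqrt{1529} \approx 430.13$)
$\left(14099 + b\right) + B{\left(113,-8 \right)} = \left(14099 + 11 \sqrt{1529}\right) - 63 = 14036 + 11 \sqrt{1529}$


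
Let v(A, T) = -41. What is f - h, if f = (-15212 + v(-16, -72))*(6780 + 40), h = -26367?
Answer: -103999093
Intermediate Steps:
f = -104025460 (f = (-15212 - 41)*(6780 + 40) = -15253*6820 = -104025460)
f - h = -104025460 - 1*(-26367) = -104025460 + 26367 = -103999093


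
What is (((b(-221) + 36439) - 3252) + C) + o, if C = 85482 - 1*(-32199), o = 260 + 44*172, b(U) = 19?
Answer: 158715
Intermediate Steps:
o = 7828 (o = 260 + 7568 = 7828)
C = 117681 (C = 85482 + 32199 = 117681)
(((b(-221) + 36439) - 3252) + C) + o = (((19 + 36439) - 3252) + 117681) + 7828 = ((36458 - 3252) + 117681) + 7828 = (33206 + 117681) + 7828 = 150887 + 7828 = 158715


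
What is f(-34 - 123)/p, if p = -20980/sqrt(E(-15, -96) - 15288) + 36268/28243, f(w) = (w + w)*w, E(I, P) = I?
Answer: 96594038714337807/43890197053558784 - 103125590751251245*I*sqrt(15303)/43890197053558784 ≈ 2.2008 - 290.66*I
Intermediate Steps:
f(w) = 2*w**2 (f(w) = (2*w)*w = 2*w**2)
p = 36268/28243 + 20980*I*sqrt(15303)/15303 (p = -20980/sqrt(-15 - 15288) + 36268/28243 = -20980*(-I*sqrt(15303)/15303) + 36268*(1/28243) = -20980*(-I*sqrt(15303)/15303) + 36268/28243 = -(-20980)*I*sqrt(15303)/15303 + 36268/28243 = 20980*I*sqrt(15303)/15303 + 36268/28243 = 36268/28243 + 20980*I*sqrt(15303)/15303 ≈ 1.2841 + 169.6*I)
f(-34 - 123)/p = (2*(-34 - 123)**2)/(36268/28243 + 20980*I*sqrt(15303)/15303) = (2*(-157)**2)/(36268/28243 + 20980*I*sqrt(15303)/15303) = (2*24649)/(36268/28243 + 20980*I*sqrt(15303)/15303) = 49298/(36268/28243 + 20980*I*sqrt(15303)/15303)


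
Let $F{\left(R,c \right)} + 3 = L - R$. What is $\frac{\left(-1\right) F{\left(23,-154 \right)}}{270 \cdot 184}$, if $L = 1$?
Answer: $\frac{5}{9936} \approx 0.00050322$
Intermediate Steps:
$F{\left(R,c \right)} = -2 - R$ ($F{\left(R,c \right)} = -3 - \left(-1 + R\right) = -2 - R$)
$\frac{\left(-1\right) F{\left(23,-154 \right)}}{270 \cdot 184} = \frac{\left(-1\right) \left(-2 - 23\right)}{270 \cdot 184} = \frac{\left(-1\right) \left(-2 - 23\right)}{49680} = \left(-1\right) \left(-25\right) \frac{1}{49680} = 25 \cdot \frac{1}{49680} = \frac{5}{9936}$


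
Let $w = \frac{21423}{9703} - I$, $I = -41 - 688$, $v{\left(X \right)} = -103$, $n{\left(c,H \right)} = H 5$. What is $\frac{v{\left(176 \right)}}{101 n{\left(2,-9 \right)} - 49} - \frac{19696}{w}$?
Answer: $- \frac{438614943671}{16297008270} \approx -26.914$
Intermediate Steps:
$n{\left(c,H \right)} = 5 H$
$I = -729$ ($I = -41 - 688 = -729$)
$w = \frac{7094910}{9703}$ ($w = \frac{21423}{9703} - -729 = 21423 \cdot \frac{1}{9703} + 729 = \frac{21423}{9703} + 729 = \frac{7094910}{9703} \approx 731.21$)
$\frac{v{\left(176 \right)}}{101 n{\left(2,-9 \right)} - 49} - \frac{19696}{w} = - \frac{103}{101 \cdot 5 \left(-9\right) - 49} - \frac{19696}{\frac{7094910}{9703}} = - \frac{103}{101 \left(-45\right) - 49} - \frac{95555144}{3547455} = - \frac{103}{-4545 - 49} - \frac{95555144}{3547455} = - \frac{103}{-4594} - \frac{95555144}{3547455} = \left(-103\right) \left(- \frac{1}{4594}\right) - \frac{95555144}{3547455} = \frac{103}{4594} - \frac{95555144}{3547455} = - \frac{438614943671}{16297008270}$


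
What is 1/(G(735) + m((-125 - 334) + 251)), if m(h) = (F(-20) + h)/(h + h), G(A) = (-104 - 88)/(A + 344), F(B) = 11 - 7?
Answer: 8632/2697 ≈ 3.2006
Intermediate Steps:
F(B) = 4
G(A) = -192/(344 + A)
m(h) = (4 + h)/(2*h) (m(h) = (4 + h)/(h + h) = (4 + h)/((2*h)) = (4 + h)*(1/(2*h)) = (4 + h)/(2*h))
1/(G(735) + m((-125 - 334) + 251)) = 1/(-192/(344 + 735) + (4 + ((-125 - 334) + 251))/(2*((-125 - 334) + 251))) = 1/(-192/1079 + (4 + (-459 + 251))/(2*(-459 + 251))) = 1/(-192*1/1079 + (½)*(4 - 208)/(-208)) = 1/(-192/1079 + (½)*(-1/208)*(-204)) = 1/(-192/1079 + 51/104) = 1/(2697/8632) = 8632/2697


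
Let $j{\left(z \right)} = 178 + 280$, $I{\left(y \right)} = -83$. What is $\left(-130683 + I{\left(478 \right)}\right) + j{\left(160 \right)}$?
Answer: $-130308$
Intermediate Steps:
$j{\left(z \right)} = 458$
$\left(-130683 + I{\left(478 \right)}\right) + j{\left(160 \right)} = \left(-130683 - 83\right) + 458 = -130766 + 458 = -130308$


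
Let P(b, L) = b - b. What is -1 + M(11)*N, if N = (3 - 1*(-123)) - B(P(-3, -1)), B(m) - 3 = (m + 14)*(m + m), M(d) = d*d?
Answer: 14882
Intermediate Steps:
P(b, L) = 0
M(d) = d**2
B(m) = 3 + 2*m*(14 + m) (B(m) = 3 + (m + 14)*(m + m) = 3 + (14 + m)*(2*m) = 3 + 2*m*(14 + m))
N = 123 (N = (3 - 1*(-123)) - (3 + 2*0**2 + 28*0) = (3 + 123) - (3 + 2*0 + 0) = 126 - (3 + 0 + 0) = 126 - 1*3 = 126 - 3 = 123)
-1 + M(11)*N = -1 + 11**2*123 = -1 + 121*123 = -1 + 14883 = 14882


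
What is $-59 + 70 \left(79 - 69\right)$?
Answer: $641$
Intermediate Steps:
$-59 + 70 \left(79 - 69\right) = -59 + 70 \cdot 10 = -59 + 700 = 641$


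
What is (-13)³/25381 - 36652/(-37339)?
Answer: 848230629/947701159 ≈ 0.89504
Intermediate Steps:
(-13)³/25381 - 36652/(-37339) = -2197*1/25381 - 36652*(-1/37339) = -2197/25381 + 36652/37339 = 848230629/947701159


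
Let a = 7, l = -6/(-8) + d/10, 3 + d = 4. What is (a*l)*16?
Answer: 476/5 ≈ 95.200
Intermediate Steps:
d = 1 (d = -3 + 4 = 1)
l = 17/20 (l = -6/(-8) + 1/10 = -6*(-⅛) + 1*(⅒) = ¾ + ⅒ = 17/20 ≈ 0.85000)
(a*l)*16 = (7*(17/20))*16 = (119/20)*16 = 476/5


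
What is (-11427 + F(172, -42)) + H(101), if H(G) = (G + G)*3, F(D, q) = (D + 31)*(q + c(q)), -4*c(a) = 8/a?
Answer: -58012/3 ≈ -19337.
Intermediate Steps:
c(a) = -2/a
F(D, q) = (31 + D)*(q - 2/q) (F(D, q) = (D + 31)*(q - 2/q) = (31 + D)*(q - 2/q))
H(G) = 6*G (H(G) = (2*G)*3 = 6*G)
(-11427 + F(172, -42)) + H(101) = (-11427 + (-62 - 2*172 + (-42)²*(31 + 172))/(-42)) + 6*101 = (-11427 - (-62 - 344 + 1764*203)/42) + 606 = (-11427 - (-62 - 344 + 358092)/42) + 606 = (-11427 - 1/42*357686) + 606 = (-11427 - 25549/3) + 606 = -59830/3 + 606 = -58012/3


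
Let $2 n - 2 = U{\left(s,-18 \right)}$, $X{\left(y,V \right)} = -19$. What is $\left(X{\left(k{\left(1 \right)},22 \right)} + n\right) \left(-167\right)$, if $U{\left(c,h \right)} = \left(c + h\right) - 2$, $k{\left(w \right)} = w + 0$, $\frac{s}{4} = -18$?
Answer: $10688$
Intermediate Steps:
$s = -72$ ($s = 4 \left(-18\right) = -72$)
$k{\left(w \right)} = w$
$U{\left(c,h \right)} = -2 + c + h$
$n = -45$ ($n = 1 + \frac{-2 - 72 - 18}{2} = 1 + \frac{1}{2} \left(-92\right) = 1 - 46 = -45$)
$\left(X{\left(k{\left(1 \right)},22 \right)} + n\right) \left(-167\right) = \left(-19 - 45\right) \left(-167\right) = \left(-64\right) \left(-167\right) = 10688$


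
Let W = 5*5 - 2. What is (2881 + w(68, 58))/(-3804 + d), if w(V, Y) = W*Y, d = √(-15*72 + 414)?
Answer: -890770/803949 - 1405*I*√74/1607898 ≈ -1.108 - 0.0075168*I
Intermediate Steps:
d = 3*I*√74 (d = √(-1080 + 414) = √(-666) = 3*I*√74 ≈ 25.807*I)
W = 23 (W = 25 - 2 = 23)
w(V, Y) = 23*Y
(2881 + w(68, 58))/(-3804 + d) = (2881 + 23*58)/(-3804 + 3*I*√74) = (2881 + 1334)/(-3804 + 3*I*√74) = 4215/(-3804 + 3*I*√74)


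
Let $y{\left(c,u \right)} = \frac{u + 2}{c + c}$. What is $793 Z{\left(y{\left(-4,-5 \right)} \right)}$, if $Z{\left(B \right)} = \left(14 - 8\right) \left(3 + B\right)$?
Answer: $\frac{64233}{4} \approx 16058.0$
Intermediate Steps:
$y{\left(c,u \right)} = \frac{2 + u}{2 c}$
$Z{\left(B \right)} = 18 + 6 B$ ($Z{\left(B \right)} = 6 \left(3 + B\right) = 18 + 6 B$)
$793 Z{\left(y{\left(-4,-5 \right)} \right)} = 793 \left(18 + 6 \frac{2 - 5}{2 \left(-4\right)}\right) = 793 \left(18 + 6 \cdot \frac{1}{2} \left(- \frac{1}{4}\right) \left(-3\right)\right) = 793 \left(18 + 6 \cdot \frac{3}{8}\right) = 793 \left(18 + \frac{9}{4}\right) = 793 \cdot \frac{81}{4} = \frac{64233}{4}$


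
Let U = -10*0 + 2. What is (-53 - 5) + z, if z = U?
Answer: -56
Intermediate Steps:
U = 2 (U = -5*0 + 2 = 0 + 2 = 2)
z = 2
(-53 - 5) + z = (-53 - 5) + 2 = -58 + 2 = -56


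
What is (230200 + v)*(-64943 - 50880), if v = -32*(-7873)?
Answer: -55842437928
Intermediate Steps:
v = 251936
(230200 + v)*(-64943 - 50880) = (230200 + 251936)*(-64943 - 50880) = 482136*(-115823) = -55842437928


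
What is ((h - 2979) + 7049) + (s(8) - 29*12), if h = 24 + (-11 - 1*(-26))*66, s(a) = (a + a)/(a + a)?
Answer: 4737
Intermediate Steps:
s(a) = 1 (s(a) = (2*a)/((2*a)) = (2*a)*(1/(2*a)) = 1)
h = 1014 (h = 24 + (-11 + 26)*66 = 24 + 15*66 = 24 + 990 = 1014)
((h - 2979) + 7049) + (s(8) - 29*12) = ((1014 - 2979) + 7049) + (1 - 29*12) = (-1965 + 7049) + (1 - 348) = 5084 - 347 = 4737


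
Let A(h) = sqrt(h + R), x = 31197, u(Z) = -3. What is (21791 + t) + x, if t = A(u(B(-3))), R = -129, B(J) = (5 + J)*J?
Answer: 52988 + 2*I*sqrt(33) ≈ 52988.0 + 11.489*I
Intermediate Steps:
B(J) = J*(5 + J)
A(h) = sqrt(-129 + h) (A(h) = sqrt(h - 129) = sqrt(-129 + h))
t = 2*I*sqrt(33) (t = sqrt(-129 - 3) = sqrt(-132) = 2*I*sqrt(33) ≈ 11.489*I)
(21791 + t) + x = (21791 + 2*I*sqrt(33)) + 31197 = 52988 + 2*I*sqrt(33)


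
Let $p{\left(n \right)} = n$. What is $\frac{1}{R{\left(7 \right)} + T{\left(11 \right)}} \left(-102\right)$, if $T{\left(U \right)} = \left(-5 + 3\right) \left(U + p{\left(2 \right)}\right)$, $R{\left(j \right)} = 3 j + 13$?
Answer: $- \frac{51}{4} \approx -12.75$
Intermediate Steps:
$R{\left(j \right)} = 13 + 3 j$
$T{\left(U \right)} = -4 - 2 U$ ($T{\left(U \right)} = \left(-5 + 3\right) \left(U + 2\right) = - 2 \left(2 + U\right) = -4 - 2 U$)
$\frac{1}{R{\left(7 \right)} + T{\left(11 \right)}} \left(-102\right) = \frac{1}{\left(13 + 3 \cdot 7\right) - 26} \left(-102\right) = \frac{1}{\left(13 + 21\right) - 26} \left(-102\right) = \frac{1}{34 - 26} \left(-102\right) = \frac{1}{8} \left(-102\right) = - \frac{51}{4}$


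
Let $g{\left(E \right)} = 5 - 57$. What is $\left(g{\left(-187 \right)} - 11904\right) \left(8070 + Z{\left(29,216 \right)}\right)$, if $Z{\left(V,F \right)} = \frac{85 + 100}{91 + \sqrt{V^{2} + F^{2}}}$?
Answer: $- \frac{945887835865}{9804} - \frac{552965 \sqrt{47497}}{9804} \approx -9.6492 \cdot 10^{7}$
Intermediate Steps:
$Z{\left(V,F \right)} = \frac{185}{91 + \sqrt{F^{2} + V^{2}}}$
$g{\left(E \right)} = -52$
$\left(g{\left(-187 \right)} - 11904\right) \left(8070 + Z{\left(29,216 \right)}\right) = \left(-52 - 11904\right) \left(8070 + \frac{185}{91 + \sqrt{216^{2} + 29^{2}}}\right) = - 11956 \left(8070 + \frac{185}{91 + \sqrt{46656 + 841}}\right) = - 11956 \left(8070 + \frac{185}{91 + \sqrt{47497}}\right) = -96484920 - \frac{2211860}{91 + \sqrt{47497}}$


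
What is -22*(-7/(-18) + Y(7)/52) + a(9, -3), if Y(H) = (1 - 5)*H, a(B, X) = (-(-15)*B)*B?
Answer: 142540/117 ≈ 1218.3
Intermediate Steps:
a(B, X) = 15*B² (a(B, X) = (15*B)*B = 15*B²)
Y(H) = -4*H
-22*(-7/(-18) + Y(7)/52) + a(9, -3) = -22*(-7/(-18) - 4*7/52) + 15*9² = -22*(-7*(-1/18) - 28*1/52) + 15*81 = -22*(7/18 - 7/13) + 1215 = -22*(-35/234) + 1215 = 385/117 + 1215 = 142540/117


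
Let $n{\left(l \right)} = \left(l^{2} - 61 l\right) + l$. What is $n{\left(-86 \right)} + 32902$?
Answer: $45458$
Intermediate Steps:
$n{\left(l \right)} = l^{2} - 60 l$
$n{\left(-86 \right)} + 32902 = - 86 \left(-60 - 86\right) + 32902 = \left(-86\right) \left(-146\right) + 32902 = 12556 + 32902 = 45458$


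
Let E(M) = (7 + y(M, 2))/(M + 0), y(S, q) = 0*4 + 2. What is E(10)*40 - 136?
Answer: -100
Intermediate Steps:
y(S, q) = 2 (y(S, q) = 0 + 2 = 2)
E(M) = 9/M (E(M) = (7 + 2)/(M + 0) = 9/M)
E(10)*40 - 136 = (9/10)*40 - 136 = 36 - 136 = -100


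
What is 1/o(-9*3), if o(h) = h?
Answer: -1/27 ≈ -0.037037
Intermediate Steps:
1/o(-9*3) = 1/(-9*3) = 1/(-27) = -1/27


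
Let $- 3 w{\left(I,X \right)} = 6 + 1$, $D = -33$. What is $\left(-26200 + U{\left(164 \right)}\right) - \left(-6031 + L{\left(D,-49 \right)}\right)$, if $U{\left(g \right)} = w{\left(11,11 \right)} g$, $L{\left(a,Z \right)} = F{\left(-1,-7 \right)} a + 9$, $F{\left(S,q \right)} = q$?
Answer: $- \frac{62375}{3} \approx -20792.0$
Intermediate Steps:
$L{\left(a,Z \right)} = 9 - 7 a$ ($L{\left(a,Z \right)} = - 7 a + 9 = 9 - 7 a$)
$w{\left(I,X \right)} = - \frac{7}{3}$ ($w{\left(I,X \right)} = - \frac{6 + 1}{3} = \left(- \frac{1}{3}\right) 7 = - \frac{7}{3}$)
$U{\left(g \right)} = - \frac{7 g}{3}$
$\left(-26200 + U{\left(164 \right)}\right) - \left(-6031 + L{\left(D,-49 \right)}\right) = \left(-26200 - \frac{1148}{3}\right) + \left(6031 - \left(9 - -231\right)\right) = \left(-26200 - \frac{1148}{3}\right) + \left(6031 - \left(9 + 231\right)\right) = - \frac{79748}{3} + \left(6031 - 240\right) = - \frac{79748}{3} + 5791 = - \frac{62375}{3}$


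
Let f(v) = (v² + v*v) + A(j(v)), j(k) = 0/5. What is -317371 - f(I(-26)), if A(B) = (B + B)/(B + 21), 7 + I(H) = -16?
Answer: -318429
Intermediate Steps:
j(k) = 0 (j(k) = 0*(⅕) = 0)
I(H) = -23 (I(H) = -7 - 16 = -23)
A(B) = 2*B/(21 + B) (A(B) = (2*B)/(21 + B) = 2*B/(21 + B))
f(v) = 2*v² (f(v) = (v² + v*v) + 2*0/(21 + 0) = (v² + v²) + 2*0/21 = 2*v² + 2*0*(1/21) = 2*v² + 0 = 2*v²)
-317371 - f(I(-26)) = -317371 - 2*(-23)² = -317371 - 2*529 = -317371 - 1*1058 = -317371 - 1058 = -318429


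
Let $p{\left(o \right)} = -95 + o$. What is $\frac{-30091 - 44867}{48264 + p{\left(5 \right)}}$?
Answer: $- \frac{403}{259} \approx -1.556$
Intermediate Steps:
$\frac{-30091 - 44867}{48264 + p{\left(5 \right)}} = \frac{-30091 - 44867}{48264 + \left(-95 + 5\right)} = - \frac{74958}{48264 - 90} = - \frac{74958}{48174} = \left(-74958\right) \frac{1}{48174} = - \frac{403}{259}$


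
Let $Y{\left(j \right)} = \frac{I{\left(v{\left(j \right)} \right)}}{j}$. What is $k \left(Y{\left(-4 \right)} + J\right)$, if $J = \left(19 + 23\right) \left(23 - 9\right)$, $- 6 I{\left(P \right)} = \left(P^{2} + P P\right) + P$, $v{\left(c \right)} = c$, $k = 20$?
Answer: $\frac{35350}{3} \approx 11783.0$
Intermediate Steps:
$I{\left(P \right)} = - \frac{P^{2}}{3} - \frac{P}{6}$ ($I{\left(P \right)} = - \frac{\left(P^{2} + P P\right) + P}{6} = - \frac{\left(P^{2} + P^{2}\right) + P}{6} = - \frac{2 P^{2} + P}{6} = - \frac{P + 2 P^{2}}{6} = - \frac{P^{2}}{3} - \frac{P}{6}$)
$J = 588$ ($J = 42 \cdot 14 = 588$)
$Y{\left(j \right)} = - \frac{1}{6} - \frac{j}{3}$ ($Y{\left(j \right)} = \frac{\left(- \frac{1}{6}\right) j \left(1 + 2 j\right)}{j} = - \frac{1}{6} - \frac{j}{3}$)
$k \left(Y{\left(-4 \right)} + J\right) = 20 \left(\left(- \frac{1}{6} - - \frac{4}{3}\right) + 588\right) = 20 \left(\left(- \frac{1}{6} + \frac{4}{3}\right) + 588\right) = 20 \left(\frac{7}{6} + 588\right) = 20 \cdot \frac{3535}{6} = \frac{35350}{3}$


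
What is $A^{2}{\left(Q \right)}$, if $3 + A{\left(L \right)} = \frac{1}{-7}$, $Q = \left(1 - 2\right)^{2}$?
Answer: $\frac{484}{49} \approx 9.8775$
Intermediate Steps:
$Q = 1$ ($Q = \left(-1\right)^{2} = 1$)
$A{\left(L \right)} = - \frac{22}{7}$ ($A{\left(L \right)} = -3 + \frac{1}{-7} = -3 - \frac{1}{7} = - \frac{22}{7}$)
$A^{2}{\left(Q \right)} = \left(- \frac{22}{7}\right)^{2} = \frac{484}{49}$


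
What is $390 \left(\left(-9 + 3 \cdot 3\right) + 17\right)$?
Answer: $6630$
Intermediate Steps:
$390 \left(\left(-9 + 3 \cdot 3\right) + 17\right) = 390 \left(\left(-9 + 9\right) + 17\right) = 390 \left(0 + 17\right) = 390 \cdot 17 = 6630$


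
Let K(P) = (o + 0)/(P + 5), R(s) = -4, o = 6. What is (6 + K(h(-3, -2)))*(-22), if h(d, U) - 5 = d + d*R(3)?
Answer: -2640/19 ≈ -138.95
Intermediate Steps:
h(d, U) = 5 - 3*d (h(d, U) = 5 + (d + d*(-4)) = 5 + (d - 4*d) = 5 - 3*d)
K(P) = 6/(5 + P) (K(P) = (6 + 0)/(P + 5) = 6/(5 + P))
(6 + K(h(-3, -2)))*(-22) = (6 + 6/(5 + (5 - 3*(-3))))*(-22) = (6 + 6/(5 + (5 + 9)))*(-22) = (6 + 6/(5 + 14))*(-22) = (6 + 6/19)*(-22) = (120/19)*(-22) = -2640/19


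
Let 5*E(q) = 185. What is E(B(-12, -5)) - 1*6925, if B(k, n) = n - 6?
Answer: -6888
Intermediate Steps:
B(k, n) = -6 + n
E(q) = 37 (E(q) = (⅕)*185 = 37)
E(B(-12, -5)) - 1*6925 = 37 - 1*6925 = 37 - 6925 = -6888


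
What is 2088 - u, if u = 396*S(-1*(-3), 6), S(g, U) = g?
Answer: 900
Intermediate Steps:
u = 1188 (u = 396*(-1*(-3)) = 396*3 = 1188)
2088 - u = 2088 - 1*1188 = 2088 - 1188 = 900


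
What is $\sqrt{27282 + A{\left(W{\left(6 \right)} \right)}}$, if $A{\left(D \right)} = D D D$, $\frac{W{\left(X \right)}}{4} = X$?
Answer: $\sqrt{41106} \approx 202.75$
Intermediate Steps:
$W{\left(X \right)} = 4 X$
$A{\left(D \right)} = D^{3}$ ($A{\left(D \right)} = D^{2} D = D^{3}$)
$\sqrt{27282 + A{\left(W{\left(6 \right)} \right)}} = \sqrt{27282 + \left(4 \cdot 6\right)^{3}} = \sqrt{27282 + 24^{3}} = \sqrt{27282 + 13824} = \sqrt{41106}$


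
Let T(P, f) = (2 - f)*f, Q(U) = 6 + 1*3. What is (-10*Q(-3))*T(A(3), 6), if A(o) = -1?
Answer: 2160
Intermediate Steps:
Q(U) = 9 (Q(U) = 6 + 3 = 9)
T(P, f) = f*(2 - f)
(-10*Q(-3))*T(A(3), 6) = (-10*9)*(6*(2 - 1*6)) = -540*(2 - 6) = -540*(-4) = -90*(-24) = 2160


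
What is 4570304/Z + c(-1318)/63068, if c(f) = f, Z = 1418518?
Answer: 71592581487/22365773306 ≈ 3.2010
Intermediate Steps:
4570304/Z + c(-1318)/63068 = 4570304/1418518 - 1318/63068 = 4570304*(1/1418518) - 1318*1/63068 = 2285152/709259 - 659/31534 = 71592581487/22365773306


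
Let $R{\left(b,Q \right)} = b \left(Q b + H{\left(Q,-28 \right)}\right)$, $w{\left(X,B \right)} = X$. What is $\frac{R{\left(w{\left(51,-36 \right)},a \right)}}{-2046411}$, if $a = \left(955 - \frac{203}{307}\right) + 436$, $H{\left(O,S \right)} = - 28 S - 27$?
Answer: $- \frac{374015861}{209416059} \approx -1.786$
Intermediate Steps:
$H{\left(O,S \right)} = -27 - 28 S$
$a = \frac{426834}{307}$ ($a = \left(955 - \frac{203}{307}\right) + 436 = \frac{292982}{307} + 436 = \frac{426834}{307} \approx 1390.3$)
$R{\left(b,Q \right)} = b \left(757 + Q b\right)$ ($R{\left(b,Q \right)} = b \left(Q b - -757\right) = b \left(Q b + \left(-27 + 784\right)\right) = b \left(Q b + 757\right) = b \left(757 + Q b\right)$)
$\frac{R{\left(w{\left(51,-36 \right)},a \right)}}{-2046411} = \frac{51 \left(757 + \frac{426834}{307} \cdot 51\right)}{-2046411} = 51 \left(757 + \frac{21768534}{307}\right) \left(- \frac{1}{2046411}\right) = 51 \cdot \frac{22000933}{307} \left(- \frac{1}{2046411}\right) = \frac{1122047583}{307} \left(- \frac{1}{2046411}\right) = - \frac{374015861}{209416059}$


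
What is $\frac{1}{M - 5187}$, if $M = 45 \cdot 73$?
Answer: $- \frac{1}{1902} \approx -0.00052576$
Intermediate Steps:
$M = 3285$
$\frac{1}{M - 5187} = \frac{1}{3285 - 5187} = \frac{1}{-1902} = - \frac{1}{1902}$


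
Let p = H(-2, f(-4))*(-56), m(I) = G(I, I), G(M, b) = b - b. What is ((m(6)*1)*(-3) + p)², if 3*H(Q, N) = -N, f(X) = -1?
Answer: 3136/9 ≈ 348.44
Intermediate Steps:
G(M, b) = 0
H(Q, N) = -N/3 (H(Q, N) = (-N)/3 = -N/3)
m(I) = 0
p = -56/3 (p = -⅓*(-1)*(-56) = (⅓)*(-56) = -56/3 ≈ -18.667)
((m(6)*1)*(-3) + p)² = ((0*1)*(-3) - 56/3)² = (0*(-3) - 56/3)² = (0 - 56/3)² = (-56/3)² = 3136/9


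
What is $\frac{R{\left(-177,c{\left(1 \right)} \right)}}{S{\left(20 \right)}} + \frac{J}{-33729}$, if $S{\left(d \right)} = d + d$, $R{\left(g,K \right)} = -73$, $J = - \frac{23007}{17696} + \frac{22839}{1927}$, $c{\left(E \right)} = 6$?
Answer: $- \frac{3499019392661}{1916942293280} \approx -1.8253$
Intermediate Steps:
$J = \frac{359824455}{34100192}$ ($J = \left(-23007\right) \frac{1}{17696} + 22839 \cdot \frac{1}{1927} = - \frac{23007}{17696} + \frac{22839}{1927} = \frac{359824455}{34100192} \approx 10.552$)
$S{\left(d \right)} = 2 d$
$\frac{R{\left(-177,c{\left(1 \right)} \right)}}{S{\left(20 \right)}} + \frac{J}{-33729} = - \frac{73}{2 \cdot 20} + \frac{359824455}{34100192 \left(-33729\right)} = - \frac{73}{40} + \frac{359824455}{34100192} \left(- \frac{1}{33729}\right) = \left(-73\right) \frac{1}{40} - \frac{119941485}{383388458656} = - \frac{73}{40} - \frac{119941485}{383388458656} = - \frac{3499019392661}{1916942293280}$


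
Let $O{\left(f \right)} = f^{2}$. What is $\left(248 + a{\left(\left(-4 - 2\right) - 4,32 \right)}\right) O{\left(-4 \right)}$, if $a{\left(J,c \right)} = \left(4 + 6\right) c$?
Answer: $9088$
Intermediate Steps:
$a{\left(J,c \right)} = 10 c$
$\left(248 + a{\left(\left(-4 - 2\right) - 4,32 \right)}\right) O{\left(-4 \right)} = \left(248 + 10 \cdot 32\right) \left(-4\right)^{2} = \left(248 + 320\right) 16 = 568 \cdot 16 = 9088$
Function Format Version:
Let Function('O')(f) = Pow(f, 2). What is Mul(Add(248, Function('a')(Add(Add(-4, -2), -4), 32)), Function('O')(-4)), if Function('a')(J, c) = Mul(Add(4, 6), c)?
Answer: 9088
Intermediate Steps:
Function('a')(J, c) = Mul(10, c)
Mul(Add(248, Function('a')(Add(Add(-4, -2), -4), 32)), Function('O')(-4)) = Mul(Add(248, Mul(10, 32)), Pow(-4, 2)) = Mul(Add(248, 320), 16) = Mul(568, 16) = 9088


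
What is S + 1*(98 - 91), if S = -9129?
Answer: -9122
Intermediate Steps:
S + 1*(98 - 91) = -9129 + 1*(98 - 91) = -9129 + 1*7 = -9129 + 7 = -9122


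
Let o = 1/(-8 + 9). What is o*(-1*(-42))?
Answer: 42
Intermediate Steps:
o = 1 (o = 1/1 = 1)
o*(-1*(-42)) = 1*(-1*(-42)) = 1*42 = 42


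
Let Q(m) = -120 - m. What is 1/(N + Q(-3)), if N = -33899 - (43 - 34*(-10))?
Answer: -1/34399 ≈ -2.9071e-5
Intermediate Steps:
N = -34282 (N = -33899 - (43 + 340) = -33899 - 1*383 = -33899 - 383 = -34282)
1/(N + Q(-3)) = 1/(-34282 + (-120 - 1*(-3))) = 1/(-34282 + (-120 + 3)) = 1/(-34282 - 117) = 1/(-34399) = -1/34399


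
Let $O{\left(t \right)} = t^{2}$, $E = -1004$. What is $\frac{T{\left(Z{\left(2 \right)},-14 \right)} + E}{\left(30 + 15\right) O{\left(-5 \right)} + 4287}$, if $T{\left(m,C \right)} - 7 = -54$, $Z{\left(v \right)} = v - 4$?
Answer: $- \frac{1051}{5412} \approx -0.1942$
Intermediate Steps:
$Z{\left(v \right)} = -4 + v$ ($Z{\left(v \right)} = v - 4 = -4 + v$)
$T{\left(m,C \right)} = -47$ ($T{\left(m,C \right)} = 7 - 54 = -47$)
$\frac{T{\left(Z{\left(2 \right)},-14 \right)} + E}{\left(30 + 15\right) O{\left(-5 \right)} + 4287} = \frac{-47 - 1004}{\left(30 + 15\right) \left(-5\right)^{2} + 4287} = - \frac{1051}{45 \cdot 25 + 4287} = - \frac{1051}{1125 + 4287} = - \frac{1051}{5412}$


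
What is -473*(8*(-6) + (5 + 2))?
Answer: 19393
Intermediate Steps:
-473*(8*(-6) + (5 + 2)) = -473*(-48 + 7) = -473*(-41) = 19393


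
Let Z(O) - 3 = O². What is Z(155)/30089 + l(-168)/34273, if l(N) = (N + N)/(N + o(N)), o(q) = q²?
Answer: 137526384370/172217129599 ≈ 0.79856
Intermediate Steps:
l(N) = 2*N/(N + N²) (l(N) = (N + N)/(N + N²) = (2*N)/(N + N²) = 2*N/(N + N²))
Z(O) = 3 + O²
Z(155)/30089 + l(-168)/34273 = (3 + 155²)/30089 + (2/(1 - 168))/34273 = (3 + 24025)*(1/30089) + (2/(-167))*(1/34273) = 24028*(1/30089) + (2*(-1/167))*(1/34273) = 24028/30089 - 2/167*1/34273 = 24028/30089 - 2/5723591 = 137526384370/172217129599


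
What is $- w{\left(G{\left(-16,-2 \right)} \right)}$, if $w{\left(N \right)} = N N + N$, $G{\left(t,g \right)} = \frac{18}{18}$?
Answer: $-2$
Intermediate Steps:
$G{\left(t,g \right)} = 1$ ($G{\left(t,g \right)} = 18 \cdot \frac{1}{18} = 1$)
$w{\left(N \right)} = N + N^{2}$ ($w{\left(N \right)} = N^{2} + N = N + N^{2}$)
$- w{\left(G{\left(-16,-2 \right)} \right)} = - 1 \left(1 + 1\right) = - 1 \cdot 2 = \left(-1\right) 2 = -2$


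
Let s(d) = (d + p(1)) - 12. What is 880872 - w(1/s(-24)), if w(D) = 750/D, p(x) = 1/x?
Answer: 907122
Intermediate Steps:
s(d) = -11 + d (s(d) = (d + 1/1) - 12 = (d + 1) - 12 = (1 + d) - 12 = -11 + d)
880872 - w(1/s(-24)) = 880872 - 750/(1/(-11 - 24)) = 880872 - 750/(1/(-35)) = 880872 - 750/(-1/35) = 880872 - 750*(-35) = 880872 - 1*(-26250) = 880872 + 26250 = 907122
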